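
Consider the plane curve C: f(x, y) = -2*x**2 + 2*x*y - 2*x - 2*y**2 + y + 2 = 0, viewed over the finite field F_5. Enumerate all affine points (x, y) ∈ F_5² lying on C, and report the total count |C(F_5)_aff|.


Affine F_5-points: {(2, 0)}; count = 1.

For each of the 25 pairs (x, y) ∈ F_5², evaluate f(x, y) mod 5. Record the zeros.
  x = 0: [0↦2, 1↦1, 2↦1, 3↦2, 4↦4]  zeros at y ∈ ∅
  x = 1: [0↦3, 1↦4, 2↦1, 3↦4, 4↦3]  zeros at y ∈ ∅
  x = 2: [0↦0, 1↦3, 2↦2, 3↦2, 4↦3]  zeros at y ∈ {0}
  x = 3: [0↦3, 1↦3, 2↦4, 3↦1, 4↦4]  zeros at y ∈ ∅
  x = 4: [0↦2, 1↦4, 2↦2, 3↦1, 4↦1]  zeros at y ∈ ∅
Collecting zeros: affine points = {(2, 0)}.
Total count |C(F_5)_aff| = 1.


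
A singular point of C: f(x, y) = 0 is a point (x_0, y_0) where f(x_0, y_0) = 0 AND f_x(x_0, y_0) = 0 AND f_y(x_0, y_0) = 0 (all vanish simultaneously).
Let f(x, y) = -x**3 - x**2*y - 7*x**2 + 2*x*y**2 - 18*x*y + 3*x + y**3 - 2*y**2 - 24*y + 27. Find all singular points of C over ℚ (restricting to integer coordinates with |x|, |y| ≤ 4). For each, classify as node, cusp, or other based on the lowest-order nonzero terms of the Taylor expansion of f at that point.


Singular points: {(-3, 3)}; classification: node.

Compute partial derivatives:
  f_x = -3*x**2 - 2*x*y - 14*x + 2*y**2 - 18*y + 3.
  f_y = -x**2 + 4*x*y - 18*x + 3*y**2 - 4*y - 24.
Scan x_0 ∈ {−4, ..., 4}. For each x_0, f_y(x_0, y) is a polynomial in y; find its integer roots y ∈ {−4, ..., 4}, then test f_x and f at those candidates.
  x = -4: f_y(-4, y) = 3*y**2 - 20*y + 32; vanishes at y ∈ {4}. (-4, 4): f_x = 3 ≠ 0.
  x = -3: f_y(-3, y) = 3*y**2 - 16*y + 21; vanishes at y ∈ {3}. (-3, 3): f_x = 0, f = 0 — SINGULAR.
  x = -2: f_y(-2, y) = 3*y**2 - 12*y + 8; no integer root y with |y| ≤ 4.
  x = -1: f_y(-1, y) = 3*y**2 - 8*y - 7; no integer root y with |y| ≤ 4.
  x = 0: f_y(0, y) = 3*y**2 - 4*y - 24; no integer root y with |y| ≤ 4.
  x = 1: f_y(1, y) = 3*y**2 - 43; no integer root y with |y| ≤ 4.
  x = 2: f_y(2, y) = 3*y**2 + 4*y - 64; vanishes at y ∈ {4}. (2, 4): f_x = -93 ≠ 0.
  x = 3: f_y(3, y) = 3*y**2 + 8*y - 87; no integer root y with |y| ≤ 4.
  x = 4: f_y(4, y) = 3*y**2 + 12*y - 112; no integer root y with |y| ≤ 4.
Only singular point on the grid: (-3, 3).
Classify: substitute x = -3 + u, y = 3 + v and expand: f = -u**3 - u**2*v - u**2 + 2*u*v**2 + v**3 + v**2.
No constant or linear terms (consistent with a singular point). Quadratic part: -u**2 + v**2. Cubic part: -u**3 - u**2*v + 2*u*v**2 + v**3.
The quadratic part v**2 - u**2 = (v − u)(v + u) splits into two distinct linear factors, so there are two distinct tangent lines y − 3 = ±(x − -3) — this is a node (ordinary double point).
Classification: node.


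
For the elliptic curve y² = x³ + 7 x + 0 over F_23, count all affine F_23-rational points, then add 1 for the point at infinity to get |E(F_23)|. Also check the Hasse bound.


Affine points = {(0, 0), (1, 10), (1, 13), (3, 5), (3, 18), (4, 0), (7, 1), (7, 22), (8, 4), (8, 19), (10, 9), (10, 14), (12, 8), (12, 15), (14, 6), (14, 17), (17, 8), (17, 15), (18, 1), (18, 22), (19, 0), (21, 1), (21, 22)}; affine count = 23; |E(F_23)| = 24.

Discriminant check: Δ ∝ 4a³ + 27b² = 4·7³ + 27·0² = 4·343 + 27·0 ≡ 15 (mod 23). Nonzero ⇒ E is nonsingular.
For each x ∈ F_23, compute rhs = x³ + 7·x + 0 mod 23, then count y ∈ F_23 with y² ≡ rhs.
  x = 0: rhs = 0, matching y values: 0 (1 points).
  x = 1: rhs = 8, matching y values: 10, 13 (2 points).
  x = 2: rhs = 22, matching y values: none (0 points).
  x = 3: rhs = 2, matching y values: 5, 18 (2 points).
  x = 4: rhs = 0, matching y values: 0 (1 points).
  x = 5: rhs = 22, matching y values: none (0 points).
  x = 6: rhs = 5, matching y values: none (0 points).
  x = 7: rhs = 1, matching y values: 1, 22 (2 points).
  x = 8: rhs = 16, matching y values: 4, 19 (2 points).
  x = 9: rhs = 10, matching y values: none (0 points).
  x = 10: rhs = 12, matching y values: 9, 14 (2 points).
  x = 11: rhs = 5, matching y values: none (0 points).
  x = 12: rhs = 18, matching y values: 8, 15 (2 points).
  x = 13: rhs = 11, matching y values: none (0 points).
  x = 14: rhs = 13, matching y values: 6, 17 (2 points).
  x = 15: rhs = 7, matching y values: none (0 points).
  x = 16: rhs = 22, matching y values: none (0 points).
  x = 17: rhs = 18, matching y values: 8, 15 (2 points).
  x = 18: rhs = 1, matching y values: 1, 22 (2 points).
  x = 19: rhs = 0, matching y values: 0 (1 points).
  x = 20: rhs = 21, matching y values: none (0 points).
  x = 21: rhs = 1, matching y values: 1, 22 (2 points).
  x = 22: rhs = 15, matching y values: none (0 points).
Total affine count: 23.
Full point count |E(F_23)| = 23 + 1 = 24.
Hasse bound: |24 − (23+1)| = |0| = 0 ≤ 2√23 ≈ 9.5917 ✓.


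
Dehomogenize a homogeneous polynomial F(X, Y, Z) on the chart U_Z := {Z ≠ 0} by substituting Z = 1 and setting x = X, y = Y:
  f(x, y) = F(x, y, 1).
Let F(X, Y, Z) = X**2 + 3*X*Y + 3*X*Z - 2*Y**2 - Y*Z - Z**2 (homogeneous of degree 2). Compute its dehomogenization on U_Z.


f(x, y) = x**2 + 3*x*y + 3*x - 2*y**2 - y - 1

On U_Z we set Z = 1. Each monomial c·X^i·Y^j·Z^k in F becomes c·x^i·y^j·1^k = c·x^i·y^j.
Substituting Z = 1: F(X, Y, 1) = x**2 + 3*x*y + 3*x - 2*y**2 - y - 1.
Note: deg(f) ≤ deg(F) = 2; strict inequality happens when F is divisible by Z (lost terms).


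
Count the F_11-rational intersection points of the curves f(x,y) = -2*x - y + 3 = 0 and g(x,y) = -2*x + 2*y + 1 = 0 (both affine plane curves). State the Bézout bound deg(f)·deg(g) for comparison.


Common zeros: {(3, 8)}; count = 1; Bézout bound = 1.

deg(f) = 1, deg(g) = 1, so Bézout bound = 1.
Scan x ∈ F_11. For each x, list the y ∈ F_11 with f(x, y) ≡ 0 and those with g(x, y) ≡ 0 (mod 11); the common zeros in that column are the intersection.
  x = 0: f ≡ 0 at y ∈ {3}; g ≡ 0 at y ∈ {5}; common: ∅.
  x = 1: f ≡ 0 at y ∈ {1}; g ≡ 0 at y ∈ {6}; common: ∅.
  x = 2: f ≡ 0 at y ∈ {10}; g ≡ 0 at y ∈ {7}; common: ∅.
  x = 3: f ≡ 0 at y ∈ {8}; g ≡ 0 at y ∈ {8}; common: {8}.
  x = 4: f ≡ 0 at y ∈ {6}; g ≡ 0 at y ∈ {9}; common: ∅.
  x = 5: f ≡ 0 at y ∈ {4}; g ≡ 0 at y ∈ {10}; common: ∅.
  x = 6: f ≡ 0 at y ∈ {2}; g ≡ 0 at y ∈ {0}; common: ∅.
  x = 7: f ≡ 0 at y ∈ {0}; g ≡ 0 at y ∈ {1}; common: ∅.
  x = 8: f ≡ 0 at y ∈ {9}; g ≡ 0 at y ∈ {2}; common: ∅.
  x = 9: f ≡ 0 at y ∈ {7}; g ≡ 0 at y ∈ {3}; common: ∅.
  x = 10: f ≡ 0 at y ∈ {5}; g ≡ 0 at y ∈ {4}; common: ∅.
Collecting: common zeros = {(3, 8)}, so the count is 1.
Comparison with the Bézout bound: 1 ≤ 1 = deg(f)·deg(g), as expected for curves with no common component (the bound is attained).


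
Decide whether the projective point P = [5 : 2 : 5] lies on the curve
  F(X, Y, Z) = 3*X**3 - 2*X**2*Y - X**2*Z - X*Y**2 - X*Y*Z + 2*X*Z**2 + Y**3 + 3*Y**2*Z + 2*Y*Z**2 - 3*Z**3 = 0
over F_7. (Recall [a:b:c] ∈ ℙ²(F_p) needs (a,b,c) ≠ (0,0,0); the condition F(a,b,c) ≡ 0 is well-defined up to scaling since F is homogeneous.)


F(5,2,5) ≡ 4 (mod 7); P is NOT on the curve.

Evaluate F(5, 2, 5) term-by-term (mod 7).
  3*X**3 ↦ 3·125·1·1 = 375
  -2*X**2*Y ↦ -2·25·2·1 = -100
  -X**2*Z ↦ -1·25·1·5 = -125
  -X*Y**2 ↦ -1·5·4·1 = -20
  -X*Y*Z ↦ -1·5·2·5 = -50
  2*X*Z**2 ↦ 2·5·1·25 = 250
  Y**3 ↦ 1·1·8·1 = 8
  3*Y**2*Z ↦ 3·1·4·5 = 60
  2*Y*Z**2 ↦ 2·1·2·25 = 100
  -3*Z**3 ↦ -3·1·1·125 = -375
Sum: F(5, 2, 5) = (375) + (-100) + (-125) + (-20) + (-50) + (250) + (8) + (60) + (100) + (-375) = 123.
Reducing mod 7: 123 ≡ 4 (mod 7).
Since F(a, b, c) ≡ 4 ≠ 0 (mod 7), P does NOT lie on the curve.


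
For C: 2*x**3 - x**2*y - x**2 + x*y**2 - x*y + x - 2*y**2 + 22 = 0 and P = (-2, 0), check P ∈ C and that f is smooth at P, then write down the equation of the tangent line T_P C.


Tangent line at P: 29*x - 2*y + 58 = 0.

Step 1: f(-2, 0) = 0, so P lies on C.
Step 2: partial derivatives
  f_x(x, y) = 6*x**2 - 2*x*y - 2*x + y**2 - y + 1, f_y(x, y) = -x**2 + 2*x*y - x - 4*y.
  f_x(P) = 29, f_y(P) = -2 (gradient nonzero, so P is smooth).
Step 3: tangent line at P: 29·(x − -2) + -2·(y − 0) = 0.
Expanding: 29*x - 2*y + 58 = 0.


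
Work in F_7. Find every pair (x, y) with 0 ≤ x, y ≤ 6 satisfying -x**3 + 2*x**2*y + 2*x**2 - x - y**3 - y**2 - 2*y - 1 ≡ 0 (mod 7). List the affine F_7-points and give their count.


Affine F_7-points: {(0, 5), (2, 3), (3, 2), (5, 1), (6, 4), (6, 5)}; count = 6.

For each of the 49 pairs (x, y) ∈ F_7², evaluate f(x, y) mod 7. Record the zeros.
  x = 0: [0↦6, 1↦2, 2↦4, 3↦6, 4↦2, 5↦0, 6↦1]  zeros at y ∈ {5}
  x = 1: [0↦6, 1↦4, 2↦1, 3↦5, 4↦3, 5↦3, 6↦6]  zeros at y ∈ ∅
  x = 2: [0↦4, 1↦1, 2↦4, 3↦0, 4↦4, 5↦3, 6↦5]  zeros at y ∈ {3}
  x = 3: [0↦1, 1↦1, 2↦0, 3↦6, 4↦6, 5↦1, 6↦6]  zeros at y ∈ {2}
  x = 4: [0↦5, 1↦5, 2↦4, 3↦3, 4↦3, 5↦5, 6↦3]  zeros at y ∈ ∅
  x = 5: [0↦3, 1↦0, 2↦3, 3↦6, 4↦3, 5↦2, 6↦4]  zeros at y ∈ {1}
  x = 6: [0↦3, 1↦1, 2↦5, 3↦2, 4↦0, 5↦0, 6↦3]  zeros at y ∈ {4, 5}
Collecting zeros: affine points = {(0, 5), (2, 3), (3, 2), (5, 1), (6, 4), (6, 5)}.
Total count |C(F_7)_aff| = 6.


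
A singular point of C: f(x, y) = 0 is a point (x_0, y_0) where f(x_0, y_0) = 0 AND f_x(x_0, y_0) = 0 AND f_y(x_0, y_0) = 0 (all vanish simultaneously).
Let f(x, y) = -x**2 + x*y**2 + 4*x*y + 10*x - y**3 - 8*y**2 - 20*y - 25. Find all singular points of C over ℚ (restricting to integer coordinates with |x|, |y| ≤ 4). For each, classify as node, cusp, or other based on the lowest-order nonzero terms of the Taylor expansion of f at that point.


Singular points: {(3, -2)}; classification: node.

Compute partial derivatives:
  f_x = -2*x + y**2 + 4*y + 10.
  f_y = 2*x*y + 4*x - 3*y**2 - 16*y - 20.
Scan x_0 ∈ {−4, ..., 4}. For each x_0, f_y(x_0, y) is a polynomial in y; find its integer roots y ∈ {−4, ..., 4}, then test f_x and f at those candidates.
  x = -4: f_y(-4, y) = -3*y**2 - 24*y - 36; vanishes at y ∈ {-2}. (-4, -2): f_x = 14 ≠ 0.
  x = -3: f_y(-3, y) = -3*y**2 - 22*y - 32; vanishes at y ∈ {-2}. (-3, -2): f_x = 12 ≠ 0.
  x = -2: f_y(-2, y) = -3*y**2 - 20*y - 28; vanishes at y ∈ {-2}. (-2, -2): f_x = 10 ≠ 0.
  x = -1: f_y(-1, y) = -3*y**2 - 18*y - 24; vanishes at y ∈ {-4, -2}. (-1, -4): f_x = 12 ≠ 0; (-1, -2): f_x = 8 ≠ 0.
  x = 0: f_y(0, y) = -3*y**2 - 16*y - 20; vanishes at y ∈ {-2}. (0, -2): f_x = 6 ≠ 0.
  x = 1: f_y(1, y) = -3*y**2 - 14*y - 16; vanishes at y ∈ {-2}. (1, -2): f_x = 4 ≠ 0.
  x = 2: f_y(2, y) = -3*y**2 - 12*y - 12; vanishes at y ∈ {-2}. (2, -2): f_x = 2 ≠ 0.
  x = 3: f_y(3, y) = -3*y**2 - 10*y - 8; vanishes at y ∈ {-2}. (3, -2): f_x = 0, f = 0 — SINGULAR.
  x = 4: f_y(4, y) = -3*y**2 - 8*y - 4; vanishes at y ∈ {-2}. (4, -2): f_x = -2 ≠ 0.
Only singular point on the grid: (3, -2).
Classify: substitute x = 3 + u, y = -2 + v and expand: f = -u**2 + u*v**2 - v**3 + v**2.
No constant or linear terms (consistent with a singular point). Quadratic part: -u**2 + v**2. Cubic part: u*v**2 - v**3.
The quadratic part v**2 - u**2 = (v − u)(v + u) splits into two distinct linear factors, so there are two distinct tangent lines y − -2 = ±(x − 3) — this is a node (ordinary double point).
Classification: node.


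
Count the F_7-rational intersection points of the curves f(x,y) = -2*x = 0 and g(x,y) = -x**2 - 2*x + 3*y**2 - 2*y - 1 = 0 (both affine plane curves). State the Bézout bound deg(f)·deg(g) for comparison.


Common zeros: {(0, 1), (0, 2)}; count = 2; Bézout bound = 2.

deg(f) = 1, deg(g) = 2, so Bézout bound = 2.
Scan x ∈ F_7. For each x, list the y ∈ F_7 with f(x, y) ≡ 0 and those with g(x, y) ≡ 0 (mod 7); the common zeros in that column are the intersection.
  x = 0: f ≡ 0 at y ∈ {0, 1, 2, 3, 4, 5, 6}; g ≡ 0 at y ∈ {1, 2}; common: {1, 2}.
  x = 1: f ≡ 0 at y ∈ ∅; g ≡ 0 at y ∈ ∅; common: ∅.
  x = 2: f ≡ 0 at y ∈ ∅; g ≡ 0 at y ∈ {5}; common: ∅.
  x = 3: f ≡ 0 at y ∈ ∅; g ≡ 0 at y ∈ {5}; common: ∅.
  x = 4: f ≡ 0 at y ∈ ∅; g ≡ 0 at y ∈ ∅; common: ∅.
  x = 5: f ≡ 0 at y ∈ ∅; g ≡ 0 at y ∈ {1, 2}; common: ∅.
  x = 6: f ≡ 0 at y ∈ ∅; g ≡ 0 at y ∈ {0, 3}; common: ∅.
Collecting: common zeros = {(0, 1), (0, 2)}, so the count is 2.
Comparison with the Bézout bound: 2 ≤ 2 = deg(f)·deg(g), as expected for curves with no common component (the bound is attained).


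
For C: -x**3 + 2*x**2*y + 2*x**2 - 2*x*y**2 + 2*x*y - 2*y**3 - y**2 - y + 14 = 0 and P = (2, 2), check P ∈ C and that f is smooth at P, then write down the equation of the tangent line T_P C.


Tangent line at P: 8*x - 33*y + 50 = 0.

Step 1: f(2, 2) = 0, so P lies on C.
Step 2: partial derivatives
  f_x(x, y) = -3*x**2 + 4*x*y + 4*x - 2*y**2 + 2*y, f_y(x, y) = 2*x**2 - 4*x*y + 2*x - 6*y**2 - 2*y - 1.
  f_x(P) = 8, f_y(P) = -33 (gradient nonzero, so P is smooth).
Step 3: tangent line at P: 8·(x − 2) + -33·(y − 2) = 0.
Expanding: 8*x - 33*y + 50 = 0.


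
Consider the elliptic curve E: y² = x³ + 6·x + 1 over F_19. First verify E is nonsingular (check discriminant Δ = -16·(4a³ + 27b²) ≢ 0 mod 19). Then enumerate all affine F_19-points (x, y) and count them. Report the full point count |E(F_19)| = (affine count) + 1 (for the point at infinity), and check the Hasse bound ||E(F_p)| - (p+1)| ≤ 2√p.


Affine points = {(0, 1), (0, 18), (5, 2), (5, 17), (6, 5), (6, 14), (7, 5), (7, 14), (9, 9), (9, 10), (10, 4), (10, 15), (11, 7), (11, 12), (14, 6), (14, 13), (17, 0)}; affine count = 17; |E(F_19)| = 18.

Discriminant check: Δ ∝ 4a³ + 27b² = 4·6³ + 27·1² = 4·216 + 27·1 ≡ 17 (mod 19). Nonzero ⇒ E is nonsingular.
For each x ∈ F_19, compute rhs = x³ + 6·x + 1 mod 19, then count y ∈ F_19 with y² ≡ rhs.
  x = 0: rhs = 1, matching y values: 1, 18 (2 points).
  x = 1: rhs = 8, matching y values: none (0 points).
  x = 2: rhs = 2, matching y values: none (0 points).
  x = 3: rhs = 8, matching y values: none (0 points).
  x = 4: rhs = 13, matching y values: none (0 points).
  x = 5: rhs = 4, matching y values: 2, 17 (2 points).
  x = 6: rhs = 6, matching y values: 5, 14 (2 points).
  x = 7: rhs = 6, matching y values: 5, 14 (2 points).
  x = 8: rhs = 10, matching y values: none (0 points).
  x = 9: rhs = 5, matching y values: 9, 10 (2 points).
  x = 10: rhs = 16, matching y values: 4, 15 (2 points).
  x = 11: rhs = 11, matching y values: 7, 12 (2 points).
  x = 12: rhs = 15, matching y values: none (0 points).
  x = 13: rhs = 15, matching y values: none (0 points).
  x = 14: rhs = 17, matching y values: 6, 13 (2 points).
  x = 15: rhs = 8, matching y values: none (0 points).
  x = 16: rhs = 13, matching y values: none (0 points).
  x = 17: rhs = 0, matching y values: 0 (1 points).
  x = 18: rhs = 13, matching y values: none (0 points).
Total affine count: 17.
Full point count |E(F_19)| = 17 + 1 = 18.
Hasse bound: |18 − (19+1)| = |-2| = 2 ≤ 2√19 ≈ 8.7178 ✓.


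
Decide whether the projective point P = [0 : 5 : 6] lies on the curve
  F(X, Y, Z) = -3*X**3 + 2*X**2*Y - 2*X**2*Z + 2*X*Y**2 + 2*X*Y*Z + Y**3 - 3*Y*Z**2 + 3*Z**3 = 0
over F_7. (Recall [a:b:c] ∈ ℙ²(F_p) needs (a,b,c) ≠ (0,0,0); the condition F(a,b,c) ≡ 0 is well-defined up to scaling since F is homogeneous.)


F(0,5,6) ≡ 2 (mod 7); P is NOT on the curve.

Evaluate F(0, 5, 6) term-by-term (mod 7).
  -3*X**3 ↦ -3·0·1·1 = 0
  2*X**2*Y ↦ 2·0·5·1 = 0
  -2*X**2*Z ↦ -2·0·1·6 = 0
  2*X*Y**2 ↦ 2·0·25·1 = 0
  2*X*Y*Z ↦ 2·0·5·6 = 0
  Y**3 ↦ 1·1·125·1 = 125
  -3*Y*Z**2 ↦ -3·1·5·36 = -540
  3*Z**3 ↦ 3·1·1·216 = 648
Sum: F(0, 5, 6) = (0) + (0) + (0) + (0) + (0) + (125) + (-540) + (648) = 233.
Reducing mod 7: 233 ≡ 2 (mod 7).
Since F(a, b, c) ≡ 2 ≠ 0 (mod 7), P does NOT lie on the curve.


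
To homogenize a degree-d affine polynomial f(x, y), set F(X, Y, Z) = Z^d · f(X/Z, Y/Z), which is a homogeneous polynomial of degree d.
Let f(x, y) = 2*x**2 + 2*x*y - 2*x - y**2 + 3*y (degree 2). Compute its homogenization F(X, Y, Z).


F(X, Y, Z) = 2*X**2 + 2*X*Y - 2*X*Z - Y**2 + 3*Y*Z

deg(f) = 2.
Substitute x = X/Z, y = Y/Z into f, then multiply by Z^2.
  monomial 2·x^2·y^0 ↦ 2·X^2·Y^0·Z^0.
  monomial 2·x^1·y^1 ↦ 2·X^1·Y^1·Z^0.
  monomial -2·x^1·y^0 ↦ -2·X^1·Y^0·Z^1.
  monomial -1·x^0·y^2 ↦ -1·X^0·Y^2·Z^0.
  monomial 3·x^0·y^1 ↦ 3·X^0·Y^1·Z^1.
Collecting: F(X, Y, Z) = 2*X**2 + 2*X*Y - 2*X*Z - Y**2 + 3*Y*Z.


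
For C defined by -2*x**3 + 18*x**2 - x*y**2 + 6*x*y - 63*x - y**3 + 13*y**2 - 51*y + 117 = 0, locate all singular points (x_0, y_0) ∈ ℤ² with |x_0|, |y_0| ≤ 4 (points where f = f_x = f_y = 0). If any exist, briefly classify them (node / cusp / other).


Singular points: {(3, 3)}; classification: cusp.

Compute partial derivatives:
  f_x = -6*x**2 + 36*x - y**2 + 6*y - 63.
  f_y = -2*x*y + 6*x - 3*y**2 + 26*y - 51.
Scan x_0 ∈ {−4, ..., 4}. For each x_0, f_y(x_0, y) is a polynomial in y; find its integer roots y ∈ {−4, ..., 4}, then test f_x and f at those candidates.
  x = -4: f_y(-4, y) = -3*y**2 + 34*y - 75; vanishes at y ∈ {3}. (-4, 3): f_x = -294 ≠ 0.
  x = -3: f_y(-3, y) = -3*y**2 + 32*y - 69; vanishes at y ∈ {3}. (-3, 3): f_x = -216 ≠ 0.
  x = -2: f_y(-2, y) = -3*y**2 + 30*y - 63; vanishes at y ∈ {3}. (-2, 3): f_x = -150 ≠ 0.
  x = -1: f_y(-1, y) = -3*y**2 + 28*y - 57; vanishes at y ∈ {3}. (-1, 3): f_x = -96 ≠ 0.
  x = 0: f_y(0, y) = -3*y**2 + 26*y - 51; vanishes at y ∈ {3}. (0, 3): f_x = -54 ≠ 0.
  x = 1: f_y(1, y) = -3*y**2 + 24*y - 45; vanishes at y ∈ {3}. (1, 3): f_x = -24 ≠ 0.
  x = 2: f_y(2, y) = -3*y**2 + 22*y - 39; vanishes at y ∈ {3}. (2, 3): f_x = -6 ≠ 0.
  x = 3: f_y(3, y) = -3*y**2 + 20*y - 33; vanishes at y ∈ {3}. (3, 3): f_x = 0, f = 0 — SINGULAR.
  x = 4: f_y(4, y) = -3*y**2 + 18*y - 27; vanishes at y ∈ {3}. (4, 3): f_x = -6 ≠ 0.
Only singular point on the grid: (3, 3).
Classify: substitute x = 3 + u, y = 3 + v and expand: f = -2*u**3 - u*v**2 - v**3 + v**2.
No constant or linear terms (consistent with a singular point). Quadratic part: v**2. Cubic part: -2*u**3 - u*v**2 - v**3.
The quadratic part v**2 is a perfect square, so there is a single (double) tangent line v = 0, i.e. y = 3. Restricting the cubic part to that line (v = 0) leaves -2*u**3 ≠ 0, so f is not divisible by v and the branch is v² ≈ 2*u**3 to lowest order — this is a cusp.
Classification: cusp.


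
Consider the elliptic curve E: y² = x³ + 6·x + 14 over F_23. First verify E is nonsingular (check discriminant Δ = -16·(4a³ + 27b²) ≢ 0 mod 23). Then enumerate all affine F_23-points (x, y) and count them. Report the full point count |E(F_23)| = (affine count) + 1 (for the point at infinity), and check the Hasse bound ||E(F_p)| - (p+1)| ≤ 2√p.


Affine points = {(3, 6), (3, 17), (5, 10), (5, 13), (6, 6), (6, 17), (7, 10), (7, 13), (10, 4), (10, 19), (11, 10), (11, 13), (13, 9), (13, 14), (14, 6), (14, 17), (15, 11), (15, 12), (19, 8), (19, 15)}; affine count = 20; |E(F_23)| = 21.

Discriminant check: Δ ∝ 4a³ + 27b² = 4·6³ + 27·14² = 4·216 + 27·196 ≡ 15 (mod 23). Nonzero ⇒ E is nonsingular.
For each x ∈ F_23, compute rhs = x³ + 6·x + 14 mod 23, then count y ∈ F_23 with y² ≡ rhs.
  x = 0: rhs = 14, matching y values: none (0 points).
  x = 1: rhs = 21, matching y values: none (0 points).
  x = 2: rhs = 11, matching y values: none (0 points).
  x = 3: rhs = 13, matching y values: 6, 17 (2 points).
  x = 4: rhs = 10, matching y values: none (0 points).
  x = 5: rhs = 8, matching y values: 10, 13 (2 points).
  x = 6: rhs = 13, matching y values: 6, 17 (2 points).
  x = 7: rhs = 8, matching y values: 10, 13 (2 points).
  x = 8: rhs = 22, matching y values: none (0 points).
  x = 9: rhs = 15, matching y values: none (0 points).
  x = 10: rhs = 16, matching y values: 4, 19 (2 points).
  x = 11: rhs = 8, matching y values: 10, 13 (2 points).
  x = 12: rhs = 20, matching y values: none (0 points).
  x = 13: rhs = 12, matching y values: 9, 14 (2 points).
  x = 14: rhs = 13, matching y values: 6, 17 (2 points).
  x = 15: rhs = 6, matching y values: 11, 12 (2 points).
  x = 16: rhs = 20, matching y values: none (0 points).
  x = 17: rhs = 15, matching y values: none (0 points).
  x = 18: rhs = 20, matching y values: none (0 points).
  x = 19: rhs = 18, matching y values: 8, 15 (2 points).
  x = 20: rhs = 15, matching y values: none (0 points).
  x = 21: rhs = 17, matching y values: none (0 points).
  x = 22: rhs = 7, matching y values: none (0 points).
Total affine count: 20.
Full point count |E(F_23)| = 20 + 1 = 21.
Hasse bound: |21 − (23+1)| = |-3| = 3 ≤ 2√23 ≈ 9.5917 ✓.


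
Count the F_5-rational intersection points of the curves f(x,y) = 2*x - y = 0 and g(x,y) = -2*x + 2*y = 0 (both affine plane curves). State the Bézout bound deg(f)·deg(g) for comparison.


Common zeros: {(0, 0)}; count = 1; Bézout bound = 1.

deg(f) = 1, deg(g) = 1, so Bézout bound = 1.
Scan x ∈ F_5. For each x, list the y ∈ F_5 with f(x, y) ≡ 0 and those with g(x, y) ≡ 0 (mod 5); the common zeros in that column are the intersection.
  x = 0: f ≡ 0 at y ∈ {0}; g ≡ 0 at y ∈ {0}; common: {0}.
  x = 1: f ≡ 0 at y ∈ {2}; g ≡ 0 at y ∈ {1}; common: ∅.
  x = 2: f ≡ 0 at y ∈ {4}; g ≡ 0 at y ∈ {2}; common: ∅.
  x = 3: f ≡ 0 at y ∈ {1}; g ≡ 0 at y ∈ {3}; common: ∅.
  x = 4: f ≡ 0 at y ∈ {3}; g ≡ 0 at y ∈ {4}; common: ∅.
Collecting: common zeros = {(0, 0)}, so the count is 1.
Comparison with the Bézout bound: 1 ≤ 1 = deg(f)·deg(g), as expected for curves with no common component (the bound is attained).


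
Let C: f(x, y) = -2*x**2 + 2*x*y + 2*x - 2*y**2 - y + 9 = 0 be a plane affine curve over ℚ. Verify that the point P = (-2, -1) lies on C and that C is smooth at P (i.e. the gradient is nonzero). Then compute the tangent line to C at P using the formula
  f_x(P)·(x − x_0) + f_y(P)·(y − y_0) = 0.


Tangent line at P: 8*x - y + 15 = 0.

Step 1: f(-2, -1) = 0, so P lies on C.
Step 2: partial derivatives
  f_x(x, y) = -4*x + 2*y + 2, f_y(x, y) = 2*x - 4*y - 1.
  f_x(P) = 8, f_y(P) = -1 (gradient nonzero, so P is smooth).
Step 3: tangent line at P: 8·(x − -2) + -1·(y − -1) = 0.
Expanding: 8*x - y + 15 = 0.


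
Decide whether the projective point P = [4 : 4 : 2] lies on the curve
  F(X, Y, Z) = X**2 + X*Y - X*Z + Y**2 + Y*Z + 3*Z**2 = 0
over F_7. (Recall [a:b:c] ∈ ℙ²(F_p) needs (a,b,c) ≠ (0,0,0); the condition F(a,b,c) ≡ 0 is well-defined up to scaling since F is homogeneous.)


F(4,4,2) ≡ 4 (mod 7); P is NOT on the curve.

Evaluate F(4, 4, 2) term-by-term (mod 7).
  X**2 ↦ 1·16·1·1 = 16
  X*Y ↦ 1·4·4·1 = 16
  -X*Z ↦ -1·4·1·2 = -8
  Y**2 ↦ 1·1·16·1 = 16
  Y*Z ↦ 1·1·4·2 = 8
  3*Z**2 ↦ 3·1·1·4 = 12
Sum: F(4, 4, 2) = (16) + (16) + (-8) + (16) + (8) + (12) = 60.
Reducing mod 7: 60 ≡ 4 (mod 7).
Since F(a, b, c) ≡ 4 ≠ 0 (mod 7), P does NOT lie on the curve.


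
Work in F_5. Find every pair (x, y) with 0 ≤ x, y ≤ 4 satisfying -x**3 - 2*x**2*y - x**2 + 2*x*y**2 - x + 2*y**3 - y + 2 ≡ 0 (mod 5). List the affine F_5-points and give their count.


Affine F_5-points: {(1, 1), (2, 1), (3, 2), (4, 1), (4, 2), (4, 3)}; count = 6.

For each of the 25 pairs (x, y) ∈ F_5², evaluate f(x, y) mod 5. Record the zeros.
  x = 0: [0↦2, 1↦3, 2↦1, 3↦3, 4↦1]  zeros at y ∈ ∅
  x = 1: [0↦4, 1↦0, 2↦2, 3↦2, 4↦2]  zeros at y ∈ {1}
  x = 2: [0↦3, 1↦0, 2↦2, 3↦1, 4↦4]  zeros at y ∈ {1}
  x = 3: [0↦3, 1↦2, 2↦0, 3↦4, 4↦1]  zeros at y ∈ {2}
  x = 4: [0↦3, 1↦0, 2↦0, 3↦0, 4↦2]  zeros at y ∈ {1, 2, 3}
Collecting zeros: affine points = {(1, 1), (2, 1), (3, 2), (4, 1), (4, 2), (4, 3)}.
Total count |C(F_5)_aff| = 6.


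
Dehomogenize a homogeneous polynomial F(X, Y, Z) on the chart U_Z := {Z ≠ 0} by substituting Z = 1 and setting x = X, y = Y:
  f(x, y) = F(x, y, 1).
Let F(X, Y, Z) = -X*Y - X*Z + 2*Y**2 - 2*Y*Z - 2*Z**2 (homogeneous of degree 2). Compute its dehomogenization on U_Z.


f(x, y) = -x*y - x + 2*y**2 - 2*y - 2

On U_Z we set Z = 1. Each monomial c·X^i·Y^j·Z^k in F becomes c·x^i·y^j·1^k = c·x^i·y^j.
Substituting Z = 1: F(X, Y, 1) = -x*y - x + 2*y**2 - 2*y - 2.
Note: deg(f) ≤ deg(F) = 2; strict inequality happens when F is divisible by Z (lost terms).


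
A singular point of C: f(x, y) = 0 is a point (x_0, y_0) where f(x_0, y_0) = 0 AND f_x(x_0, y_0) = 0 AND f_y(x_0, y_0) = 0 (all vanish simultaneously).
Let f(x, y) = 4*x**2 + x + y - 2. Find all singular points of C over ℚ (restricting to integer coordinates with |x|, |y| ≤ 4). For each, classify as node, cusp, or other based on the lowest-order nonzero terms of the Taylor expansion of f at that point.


No singular points in the scanned grid; C is smooth there.

Compute partial derivatives:
  f_x = 8*x + 1.
  f_y = 1.
f_y = 1 is a nonzero constant, so f_y never vanishes: no point (x, y) can satisfy f = f_x = f_y = 0. In particular no (x, y) ∈ {−4, ..., 4}² is singular; the curve is smooth.


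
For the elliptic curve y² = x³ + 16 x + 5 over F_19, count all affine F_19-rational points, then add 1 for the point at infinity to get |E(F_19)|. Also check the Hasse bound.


Affine points = {(0, 9), (0, 10), (2, 8), (2, 11), (3, 2), (3, 17), (4, 0), (5, 1), (5, 18), (7, 2), (7, 17), (9, 2), (9, 17), (10, 5), (10, 14), (11, 7), (11, 12), (12, 5), (12, 14), (13, 4), (13, 15), (14, 3), (14, 16), (16, 5), (16, 14), (18, 8), (18, 11)}; affine count = 27; |E(F_19)| = 28.

Discriminant check: Δ ∝ 4a³ + 27b² = 4·16³ + 27·5² = 4·4096 + 27·25 ≡ 16 (mod 19). Nonzero ⇒ E is nonsingular.
For each x ∈ F_19, compute rhs = x³ + 16·x + 5 mod 19, then count y ∈ F_19 with y² ≡ rhs.
  x = 0: rhs = 5, matching y values: 9, 10 (2 points).
  x = 1: rhs = 3, matching y values: none (0 points).
  x = 2: rhs = 7, matching y values: 8, 11 (2 points).
  x = 3: rhs = 4, matching y values: 2, 17 (2 points).
  x = 4: rhs = 0, matching y values: 0 (1 points).
  x = 5: rhs = 1, matching y values: 1, 18 (2 points).
  x = 6: rhs = 13, matching y values: none (0 points).
  x = 7: rhs = 4, matching y values: 2, 17 (2 points).
  x = 8: rhs = 18, matching y values: none (0 points).
  x = 9: rhs = 4, matching y values: 2, 17 (2 points).
  x = 10: rhs = 6, matching y values: 5, 14 (2 points).
  x = 11: rhs = 11, matching y values: 7, 12 (2 points).
  x = 12: rhs = 6, matching y values: 5, 14 (2 points).
  x = 13: rhs = 16, matching y values: 4, 15 (2 points).
  x = 14: rhs = 9, matching y values: 3, 16 (2 points).
  x = 15: rhs = 10, matching y values: none (0 points).
  x = 16: rhs = 6, matching y values: 5, 14 (2 points).
  x = 17: rhs = 3, matching y values: none (0 points).
  x = 18: rhs = 7, matching y values: 8, 11 (2 points).
Total affine count: 27.
Full point count |E(F_19)| = 27 + 1 = 28.
Hasse bound: |28 − (19+1)| = |8| = 8 ≤ 2√19 ≈ 8.7178 ✓.


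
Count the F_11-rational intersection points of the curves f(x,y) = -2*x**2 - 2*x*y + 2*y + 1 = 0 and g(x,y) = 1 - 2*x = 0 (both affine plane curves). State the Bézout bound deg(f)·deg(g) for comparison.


Common zeros: {(6, 5)}; count = 1; Bézout bound = 2.

deg(f) = 2, deg(g) = 1, so Bézout bound = 2.
Scan x ∈ F_11. For each x, list the y ∈ F_11 with f(x, y) ≡ 0 and those with g(x, y) ≡ 0 (mod 11); the common zeros in that column are the intersection.
  x = 0: f ≡ 0 at y ∈ {5}; g ≡ 0 at y ∈ ∅; common: ∅.
  x = 1: f ≡ 0 at y ∈ ∅; g ≡ 0 at y ∈ ∅; common: ∅.
  x = 2: f ≡ 0 at y ∈ {2}; g ≡ 0 at y ∈ ∅; common: ∅.
  x = 3: f ≡ 0 at y ∈ {4}; g ≡ 0 at y ∈ ∅; common: ∅.
  x = 4: f ≡ 0 at y ∈ {4}; g ≡ 0 at y ∈ ∅; common: ∅.
  x = 5: f ≡ 0 at y ∈ {9}; g ≡ 0 at y ∈ ∅; common: ∅.
  x = 6: f ≡ 0 at y ∈ {5}; g ≡ 0 at y ∈ {0, 1, 2, 3, 4, 5, 6, 7, 8, 9, 10}; common: {5}.
  x = 7: f ≡ 0 at y ∈ {2}; g ≡ 0 at y ∈ ∅; common: ∅.
  x = 8: f ≡ 0 at y ∈ {9}; g ≡ 0 at y ∈ ∅; common: ∅.
  x = 9: f ≡ 0 at y ∈ {3}; g ≡ 0 at y ∈ ∅; common: ∅.
  x = 10: f ≡ 0 at y ∈ {3}; g ≡ 0 at y ∈ ∅; common: ∅.
Collecting: common zeros = {(6, 5)}, so the count is 1.
Comparison with the Bézout bound: 1 ≤ 2 = deg(f)·deg(g), as expected for curves with no common component (the affine F_11-count falls short of the bound because intersections may lie at infinity, over extension fields, or carry multiplicity).


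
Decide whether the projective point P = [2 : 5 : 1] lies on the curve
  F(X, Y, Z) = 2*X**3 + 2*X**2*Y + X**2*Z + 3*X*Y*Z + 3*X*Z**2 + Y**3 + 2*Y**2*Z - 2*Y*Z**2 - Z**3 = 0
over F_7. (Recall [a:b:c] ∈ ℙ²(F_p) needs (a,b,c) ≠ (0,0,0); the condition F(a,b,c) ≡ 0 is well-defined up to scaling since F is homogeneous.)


F(2,5,1) ≡ 1 (mod 7); P is NOT on the curve.

Evaluate F(2, 5, 1) term-by-term (mod 7).
  2*X**3 ↦ 2·8·1·1 = 16
  2*X**2*Y ↦ 2·4·5·1 = 40
  X**2*Z ↦ 1·4·1·1 = 4
  3*X*Y*Z ↦ 3·2·5·1 = 30
  3*X*Z**2 ↦ 3·2·1·1 = 6
  Y**3 ↦ 1·1·125·1 = 125
  2*Y**2*Z ↦ 2·1·25·1 = 50
  -2*Y*Z**2 ↦ -2·1·5·1 = -10
  -Z**3 ↦ -1·1·1·1 = -1
Sum: F(2, 5, 1) = (16) + (40) + (4) + (30) + (6) + (125) + (50) + (-10) + (-1) = 260.
Reducing mod 7: 260 ≡ 1 (mod 7).
Since F(a, b, c) ≡ 1 ≠ 0 (mod 7), P does NOT lie on the curve.


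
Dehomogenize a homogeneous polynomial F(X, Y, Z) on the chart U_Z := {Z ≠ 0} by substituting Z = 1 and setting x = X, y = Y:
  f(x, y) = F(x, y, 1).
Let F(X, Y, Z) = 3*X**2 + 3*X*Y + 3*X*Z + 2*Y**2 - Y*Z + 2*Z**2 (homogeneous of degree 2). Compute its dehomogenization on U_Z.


f(x, y) = 3*x**2 + 3*x*y + 3*x + 2*y**2 - y + 2

On U_Z we set Z = 1. Each monomial c·X^i·Y^j·Z^k in F becomes c·x^i·y^j·1^k = c·x^i·y^j.
Substituting Z = 1: F(X, Y, 1) = 3*x**2 + 3*x*y + 3*x + 2*y**2 - y + 2.
Note: deg(f) ≤ deg(F) = 2; strict inequality happens when F is divisible by Z (lost terms).


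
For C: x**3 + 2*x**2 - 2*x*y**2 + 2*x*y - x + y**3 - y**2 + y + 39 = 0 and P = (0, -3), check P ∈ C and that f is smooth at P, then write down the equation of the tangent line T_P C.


Tangent line at P: -25*x + 34*y + 102 = 0.

Step 1: f(0, -3) = 0, so P lies on C.
Step 2: partial derivatives
  f_x(x, y) = 3*x**2 + 4*x - 2*y**2 + 2*y - 1, f_y(x, y) = -4*x*y + 2*x + 3*y**2 - 2*y + 1.
  f_x(P) = -25, f_y(P) = 34 (gradient nonzero, so P is smooth).
Step 3: tangent line at P: -25·(x − 0) + 34·(y − -3) = 0.
Expanding: -25*x + 34*y + 102 = 0.


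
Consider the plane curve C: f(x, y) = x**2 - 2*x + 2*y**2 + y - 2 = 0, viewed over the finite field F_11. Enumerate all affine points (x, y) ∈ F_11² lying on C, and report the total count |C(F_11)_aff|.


Affine F_11-points: {(1, 1), (1, 4), (3, 2), (3, 3), (6, 0), (6, 5), (7, 0), (7, 5), (10, 2), (10, 3)}; count = 10.

For each of the 121 pairs (x, y) ∈ F_11², evaluate f(x, y) mod 11. Record the zeros.
  x = 0: [0↦9, 1↦1, 2↦8, 3↦8, 4↦1, 5↦9, 6↦10, 7↦4, 8↦2, 9↦4, 10↦10]  zeros at y ∈ ∅
  x = 1: [0↦8, 1↦0, 2↦7, 3↦7, 4↦0, 5↦8, 6↦9, 7↦3, 8↦1, 9↦3, 10↦9]  zeros at y ∈ {1, 4}
  x = 2: [0↦9, 1↦1, 2↦8, 3↦8, 4↦1, 5↦9, 6↦10, 7↦4, 8↦2, 9↦4, 10↦10]  zeros at y ∈ ∅
  x = 3: [0↦1, 1↦4, 2↦0, 3↦0, 4↦4, 5↦1, 6↦2, 7↦7, 8↦5, 9↦7, 10↦2]  zeros at y ∈ {2, 3}
  x = 4: [0↦6, 1↦9, 2↦5, 3↦5, 4↦9, 5↦6, 6↦7, 7↦1, 8↦10, 9↦1, 10↦7]  zeros at y ∈ ∅
  x = 5: [0↦2, 1↦5, 2↦1, 3↦1, 4↦5, 5↦2, 6↦3, 7↦8, 8↦6, 9↦8, 10↦3]  zeros at y ∈ ∅
  x = 6: [0↦0, 1↦3, 2↦10, 3↦10, 4↦3, 5↦0, 6↦1, 7↦6, 8↦4, 9↦6, 10↦1]  zeros at y ∈ {0, 5}
  x = 7: [0↦0, 1↦3, 2↦10, 3↦10, 4↦3, 5↦0, 6↦1, 7↦6, 8↦4, 9↦6, 10↦1]  zeros at y ∈ {0, 5}
  x = 8: [0↦2, 1↦5, 2↦1, 3↦1, 4↦5, 5↦2, 6↦3, 7↦8, 8↦6, 9↦8, 10↦3]  zeros at y ∈ ∅
  x = 9: [0↦6, 1↦9, 2↦5, 3↦5, 4↦9, 5↦6, 6↦7, 7↦1, 8↦10, 9↦1, 10↦7]  zeros at y ∈ ∅
  x = 10: [0↦1, 1↦4, 2↦0, 3↦0, 4↦4, 5↦1, 6↦2, 7↦7, 8↦5, 9↦7, 10↦2]  zeros at y ∈ {2, 3}
Collecting zeros: affine points = {(1, 1), (1, 4), (3, 2), (3, 3), (6, 0), (6, 5), (7, 0), (7, 5), (10, 2), (10, 3)}.
Total count |C(F_11)_aff| = 10.


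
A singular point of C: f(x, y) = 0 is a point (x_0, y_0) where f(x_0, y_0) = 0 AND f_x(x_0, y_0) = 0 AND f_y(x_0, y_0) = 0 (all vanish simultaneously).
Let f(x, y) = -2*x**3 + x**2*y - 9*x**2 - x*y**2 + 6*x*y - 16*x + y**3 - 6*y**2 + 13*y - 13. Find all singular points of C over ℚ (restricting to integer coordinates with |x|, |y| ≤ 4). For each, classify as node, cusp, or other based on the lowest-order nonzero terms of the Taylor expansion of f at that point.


Singular points: {(-1, 2)}; classification: node.

Compute partial derivatives:
  f_x = -6*x**2 + 2*x*y - 18*x - y**2 + 6*y - 16.
  f_y = x**2 - 2*x*y + 6*x + 3*y**2 - 12*y + 13.
Scan x_0 ∈ {−4, ..., 4}. For each x_0, f_y(x_0, y) is a polynomial in y; find its integer roots y ∈ {−4, ..., 4}, then test f_x and f at those candidates.
  x = -4: f_y(-4, y) = 3*y**2 - 4*y + 5; no integer root y with |y| ≤ 4.
  x = -3: f_y(-3, y) = 3*y**2 - 6*y + 4; no integer root y with |y| ≤ 4.
  x = -2: f_y(-2, y) = 3*y**2 - 8*y + 5; vanishes at y ∈ {1}. (-2, 1): f_x = -3 ≠ 0.
  x = -1: f_y(-1, y) = 3*y**2 - 10*y + 8; vanishes at y ∈ {2}. (-1, 2): f_x = 0, f = 0 — SINGULAR.
  x = 0: f_y(0, y) = 3*y**2 - 12*y + 13; no integer root y with |y| ≤ 4.
  x = 1: f_y(1, y) = 3*y**2 - 14*y + 20; no integer root y with |y| ≤ 4.
  x = 2: f_y(2, y) = 3*y**2 - 16*y + 29; no integer root y with |y| ≤ 4.
  x = 3: f_y(3, y) = 3*y**2 - 18*y + 40; no integer root y with |y| ≤ 4.
  x = 4: f_y(4, y) = 3*y**2 - 20*y + 53; no integer root y with |y| ≤ 4.
Only singular point on the grid: (-1, 2).
Classify: substitute x = -1 + u, y = 2 + v and expand: f = -2*u**3 + u**2*v - u**2 - u*v**2 + v**3 + v**2.
No constant or linear terms (consistent with a singular point). Quadratic part: -u**2 + v**2. Cubic part: -2*u**3 + u**2*v - u*v**2 + v**3.
The quadratic part v**2 - u**2 = (v − u)(v + u) splits into two distinct linear factors, so there are two distinct tangent lines y − 2 = ±(x − -1) — this is a node (ordinary double point).
Classification: node.


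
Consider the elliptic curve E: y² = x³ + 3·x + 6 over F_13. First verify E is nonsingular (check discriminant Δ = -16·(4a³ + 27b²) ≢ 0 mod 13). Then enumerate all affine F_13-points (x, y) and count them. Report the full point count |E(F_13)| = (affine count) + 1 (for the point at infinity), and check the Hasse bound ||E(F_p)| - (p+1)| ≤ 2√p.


Affine points = {(1, 6), (1, 7), (3, 4), (3, 9), (4, 2), (4, 11), (5, 4), (5, 9), (8, 3), (8, 10), (10, 3), (10, 10)}; affine count = 12; |E(F_13)| = 13.

Discriminant check: Δ ∝ 4a³ + 27b² = 4·3³ + 27·6² = 4·27 + 27·36 ≡ 1 (mod 13). Nonzero ⇒ E is nonsingular.
For each x ∈ F_13, compute rhs = x³ + 3·x + 6 mod 13, then count y ∈ F_13 with y² ≡ rhs.
  x = 0: rhs = 6, matching y values: none (0 points).
  x = 1: rhs = 10, matching y values: 6, 7 (2 points).
  x = 2: rhs = 7, matching y values: none (0 points).
  x = 3: rhs = 3, matching y values: 4, 9 (2 points).
  x = 4: rhs = 4, matching y values: 2, 11 (2 points).
  x = 5: rhs = 3, matching y values: 4, 9 (2 points).
  x = 6: rhs = 6, matching y values: none (0 points).
  x = 7: rhs = 6, matching y values: none (0 points).
  x = 8: rhs = 9, matching y values: 3, 10 (2 points).
  x = 9: rhs = 8, matching y values: none (0 points).
  x = 10: rhs = 9, matching y values: 3, 10 (2 points).
  x = 11: rhs = 5, matching y values: none (0 points).
  x = 12: rhs = 2, matching y values: none (0 points).
Total affine count: 12.
Full point count |E(F_13)| = 12 + 1 = 13.
Hasse bound: |13 − (13+1)| = |-1| = 1 ≤ 2√13 ≈ 7.2111 ✓.


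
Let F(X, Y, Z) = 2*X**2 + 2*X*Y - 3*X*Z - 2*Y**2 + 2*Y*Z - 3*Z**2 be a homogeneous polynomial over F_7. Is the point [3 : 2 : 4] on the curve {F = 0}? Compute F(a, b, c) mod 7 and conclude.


F(3,2,4) ≡ 3 (mod 7); P is NOT on the curve.

Evaluate F(3, 2, 4) term-by-term (mod 7).
  2*X**2 ↦ 2·9·1·1 = 18
  2*X*Y ↦ 2·3·2·1 = 12
  -3*X*Z ↦ -3·3·1·4 = -36
  -2*Y**2 ↦ -2·1·4·1 = -8
  2*Y*Z ↦ 2·1·2·4 = 16
  -3*Z**2 ↦ -3·1·1·16 = -48
Sum: F(3, 2, 4) = (18) + (12) + (-36) + (-8) + (16) + (-48) = -46.
Reducing mod 7: -46 ≡ 3 (mod 7).
Since F(a, b, c) ≡ 3 ≠ 0 (mod 7), P does NOT lie on the curve.


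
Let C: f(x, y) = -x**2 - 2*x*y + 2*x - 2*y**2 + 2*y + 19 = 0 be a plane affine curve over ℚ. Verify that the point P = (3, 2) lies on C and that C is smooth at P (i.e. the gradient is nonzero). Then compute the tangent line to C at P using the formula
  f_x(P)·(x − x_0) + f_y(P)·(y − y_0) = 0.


Tangent line at P: -8*x - 12*y + 48 = 0.

Step 1: f(3, 2) = 0, so P lies on C.
Step 2: partial derivatives
  f_x(x, y) = -2*x - 2*y + 2, f_y(x, y) = -2*x - 4*y + 2.
  f_x(P) = -8, f_y(P) = -12 (gradient nonzero, so P is smooth).
Step 3: tangent line at P: -8·(x − 3) + -12·(y − 2) = 0.
Expanding: -8*x - 12*y + 48 = 0.


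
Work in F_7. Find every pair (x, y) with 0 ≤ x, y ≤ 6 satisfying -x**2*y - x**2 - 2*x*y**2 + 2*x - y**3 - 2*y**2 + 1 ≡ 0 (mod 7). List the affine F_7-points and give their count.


Affine F_7-points: {(0, 6), (1, 6), (2, 4), (2, 5), (2, 6), (3, 6), (4, 0), (4, 5), (4, 6), (5, 0), (5, 3), (5, 6), (6, 4), (6, 6)}; count = 14.

For each of the 49 pairs (x, y) ∈ F_7², evaluate f(x, y) mod 7. Record the zeros.
  x = 0: [0↦1, 1↦5, 2↦6, 3↦5, 4↦3, 5↦1, 6↦0]  zeros at y ∈ {6}
  x = 1: [0↦2, 1↦3, 2↦4, 3↦6, 4↦3, 5↦3, 6↦0]  zeros at y ∈ {6}
  x = 2: [0↦1, 1↦4, 2↦3, 3↦6, 4↦0, 5↦0, 6↦0]  zeros at y ∈ {4, 5, 6}
  x = 3: [0↦5, 1↦1, 2↦3, 3↦5, 4↦1, 5↦6, 6↦0]  zeros at y ∈ {6}
  x = 4: [0↦0, 1↦1, 2↦4, 3↦3, 4↦6, 5↦0, 6↦0]  zeros at y ∈ {0, 5, 6}
  x = 5: [0↦0, 1↦4, 2↦6, 3↦0, 4↦1, 5↦3, 6↦0]  zeros at y ∈ {0, 3, 6}
  x = 6: [0↦5, 1↦3, 2↦2, 3↦3, 4↦0, 5↦1, 6↦0]  zeros at y ∈ {4, 6}
Collecting zeros: affine points = {(0, 6), (1, 6), (2, 4), (2, 5), (2, 6), (3, 6), (4, 0), (4, 5), (4, 6), (5, 0), (5, 3), (5, 6), (6, 4), (6, 6)}.
Total count |C(F_7)_aff| = 14.


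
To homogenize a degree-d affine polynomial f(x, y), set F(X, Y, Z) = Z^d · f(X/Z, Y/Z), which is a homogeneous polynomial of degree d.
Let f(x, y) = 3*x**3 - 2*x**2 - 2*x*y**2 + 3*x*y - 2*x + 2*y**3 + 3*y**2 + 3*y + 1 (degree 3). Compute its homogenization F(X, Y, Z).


F(X, Y, Z) = 3*X**3 - 2*X**2*Z - 2*X*Y**2 + 3*X*Y*Z - 2*X*Z**2 + 2*Y**3 + 3*Y**2*Z + 3*Y*Z**2 + Z**3

deg(f) = 3.
Substitute x = X/Z, y = Y/Z into f, then multiply by Z^3.
  monomial 3·x^3·y^0 ↦ 3·X^3·Y^0·Z^0.
  monomial -2·x^2·y^0 ↦ -2·X^2·Y^0·Z^1.
  monomial -2·x^1·y^2 ↦ -2·X^1·Y^2·Z^0.
  monomial 3·x^1·y^1 ↦ 3·X^1·Y^1·Z^1.
  monomial -2·x^1·y^0 ↦ -2·X^1·Y^0·Z^2.
  monomial 2·x^0·y^3 ↦ 2·X^0·Y^3·Z^0.
  monomial 3·x^0·y^2 ↦ 3·X^0·Y^2·Z^1.
  monomial 3·x^0·y^1 ↦ 3·X^0·Y^1·Z^2.
  monomial 1·x^0·y^0 ↦ 1·X^0·Y^0·Z^3.
Collecting: F(X, Y, Z) = 3*X**3 - 2*X**2*Z - 2*X*Y**2 + 3*X*Y*Z - 2*X*Z**2 + 2*Y**3 + 3*Y**2*Z + 3*Y*Z**2 + Z**3.


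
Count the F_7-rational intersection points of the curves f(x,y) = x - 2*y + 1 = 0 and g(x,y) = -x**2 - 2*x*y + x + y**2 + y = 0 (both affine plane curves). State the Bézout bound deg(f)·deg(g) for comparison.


Common zeros: {(1, 1)}; count = 1; Bézout bound = 2.

deg(f) = 1, deg(g) = 2, so Bézout bound = 2.
Scan x ∈ F_7. For each x, list the y ∈ F_7 with f(x, y) ≡ 0 and those with g(x, y) ≡ 0 (mod 7); the common zeros in that column are the intersection.
  x = 0: f ≡ 0 at y ∈ {4}; g ≡ 0 at y ∈ {0, 6}; common: ∅.
  x = 1: f ≡ 0 at y ∈ {1}; g ≡ 0 at y ∈ {0, 1}; common: {1}.
  x = 2: f ≡ 0 at y ∈ {5}; g ≡ 0 at y ∈ ∅; common: ∅.
  x = 3: f ≡ 0 at y ∈ {2}; g ≡ 0 at y ∈ {6}; common: ∅.
  x = 4: f ≡ 0 at y ∈ {6}; g ≡ 0 at y ∈ ∅; common: ∅.
  x = 5: f ≡ 0 at y ∈ {3}; g ≡ 0 at y ∈ {1}; common: ∅.
  x = 6: f ≡ 0 at y ∈ {0}; g ≡ 0 at y ∈ ∅; common: ∅.
Collecting: common zeros = {(1, 1)}, so the count is 1.
Comparison with the Bézout bound: 1 ≤ 2 = deg(f)·deg(g), as expected for curves with no common component (the affine F_7-count falls short of the bound because intersections may lie at infinity, over extension fields, or carry multiplicity).
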